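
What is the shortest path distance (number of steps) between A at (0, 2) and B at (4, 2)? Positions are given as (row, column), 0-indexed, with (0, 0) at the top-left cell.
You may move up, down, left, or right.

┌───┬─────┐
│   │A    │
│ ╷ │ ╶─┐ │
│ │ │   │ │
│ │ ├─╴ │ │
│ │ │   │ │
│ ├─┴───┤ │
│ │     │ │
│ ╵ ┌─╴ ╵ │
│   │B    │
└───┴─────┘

Finding path from (0, 2) to (4, 2):
Path: (0,2) → (0,3) → (0,4) → (1,4) → (2,4) → (3,4) → (4,4) → (4,3) → (4,2)
Distance: 8 steps

Solution:

┌───┬─────┐
│   │A → ↓│
│ ╷ │ ╶─┐ │
│ │ │   │↓│
│ │ ├─╴ │ │
│ │ │   │↓│
│ ├─┴───┤ │
│ │     │↓│
│ ╵ ┌─╴ ╵ │
│   │B ← ↲│
└───┴─────┘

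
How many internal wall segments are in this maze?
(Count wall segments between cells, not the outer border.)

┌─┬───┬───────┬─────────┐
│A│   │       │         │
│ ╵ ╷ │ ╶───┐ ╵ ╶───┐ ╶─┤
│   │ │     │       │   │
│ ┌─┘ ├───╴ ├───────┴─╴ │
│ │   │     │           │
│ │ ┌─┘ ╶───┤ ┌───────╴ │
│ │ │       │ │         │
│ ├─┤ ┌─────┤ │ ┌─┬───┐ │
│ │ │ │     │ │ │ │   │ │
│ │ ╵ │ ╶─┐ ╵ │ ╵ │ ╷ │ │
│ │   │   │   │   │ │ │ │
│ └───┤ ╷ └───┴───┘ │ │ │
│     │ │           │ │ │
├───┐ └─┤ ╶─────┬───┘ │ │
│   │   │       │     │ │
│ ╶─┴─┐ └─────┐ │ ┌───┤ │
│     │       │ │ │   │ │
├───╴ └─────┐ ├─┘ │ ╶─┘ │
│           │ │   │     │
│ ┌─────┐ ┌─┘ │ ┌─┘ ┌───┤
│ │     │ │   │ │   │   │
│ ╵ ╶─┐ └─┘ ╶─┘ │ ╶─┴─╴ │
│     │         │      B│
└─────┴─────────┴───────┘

Counting internal wall segments:
Total internal walls: 121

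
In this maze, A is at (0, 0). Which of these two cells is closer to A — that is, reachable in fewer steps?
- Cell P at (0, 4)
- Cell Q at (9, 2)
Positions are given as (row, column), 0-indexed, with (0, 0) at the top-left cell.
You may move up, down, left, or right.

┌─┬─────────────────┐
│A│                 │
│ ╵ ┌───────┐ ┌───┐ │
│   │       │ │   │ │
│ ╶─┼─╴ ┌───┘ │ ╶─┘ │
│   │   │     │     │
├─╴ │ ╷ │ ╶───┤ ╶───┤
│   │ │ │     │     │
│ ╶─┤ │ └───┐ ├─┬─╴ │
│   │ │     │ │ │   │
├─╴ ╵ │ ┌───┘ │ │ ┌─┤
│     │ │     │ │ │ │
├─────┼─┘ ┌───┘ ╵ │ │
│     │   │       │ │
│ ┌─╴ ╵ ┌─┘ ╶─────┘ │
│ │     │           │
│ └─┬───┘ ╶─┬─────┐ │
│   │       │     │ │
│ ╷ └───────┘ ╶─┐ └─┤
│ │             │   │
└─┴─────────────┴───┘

Shortest path A → P at (0, 4): 6 steps
Shortest path A → Q at (9, 2): 31 steps

P is closer (6 steps vs 31 steps).

Path to P:

┌─┬─────────────────┐
│A│↱ → → P          │
│ ╵ ┌───────┐ ┌───┐ │
│↳ ↑│       │ │   │ │
│ ╶─┼─╴ ┌───┘ │ ╶─┘ │
│   │   │     │     │
├─╴ │ ╷ │ ╶───┤ ╶───┤
│   │ │ │     │     │
│ ╶─┤ │ └───┐ ├─┬─╴ │
│   │ │     │ │ │   │
├─╴ ╵ │ ┌───┘ │ │ ┌─┤
│     │ │     │ │ │ │
├─────┼─┘ ┌───┘ ╵ │ │
│     │   │       │ │
│ ┌─╴ ╵ ┌─┘ ╶─────┘ │
│ │     │           │
│ └─┬───┘ ╶─┬─────┐ │
│   │       │     │ │
│ ╷ └───────┘ ╶─┐ └─┤
│ │             │   │
└─┴─────────────┴───┘

Path to Q:

┌─┬─────────────────┐
│A│↱ → → → → ↓      │
│ ╵ ┌───────┐ ┌───┐ │
│↳ ↑│       │↓│   │ │
│ ╶─┼─╴ ┌───┘ │ ╶─┘ │
│   │   │↓ ← ↲│     │
├─╴ │ ╷ │ ╶───┤ ╶───┤
│   │ │ │↳ → ↓│     │
│ ╶─┤ │ └───┐ ├─┬─╴ │
│   │ │     │↓│ │   │
├─╴ ╵ │ ┌───┘ │ │ ┌─┤
│     │ │↓ ← ↲│ │ │ │
├─────┼─┘ ┌───┘ ╵ │ │
│↓ ← ↰│↓ ↲│       │ │
│ ┌─╴ ╵ ┌─┘ ╶─────┘ │
│↓│  ↑ ↲│           │
│ └─┬───┘ ╶─┬─────┐ │
│↳ ↓│       │     │ │
│ ╷ └───────┘ ╶─┐ └─┤
│ │↳ Q          │   │
└─┴─────────────┴───┘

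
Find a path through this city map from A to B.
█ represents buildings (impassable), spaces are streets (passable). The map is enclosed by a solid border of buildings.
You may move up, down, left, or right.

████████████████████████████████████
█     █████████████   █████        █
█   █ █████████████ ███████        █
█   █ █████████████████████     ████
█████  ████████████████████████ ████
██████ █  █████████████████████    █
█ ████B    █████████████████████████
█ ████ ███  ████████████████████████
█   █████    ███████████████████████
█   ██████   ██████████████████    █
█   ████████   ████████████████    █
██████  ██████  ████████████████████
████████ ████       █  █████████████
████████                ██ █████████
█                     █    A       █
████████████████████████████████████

Finding the shortest path from A to B:
Movement: cardinal only
Path length: 29 steps
Directions: left → left → left → left → up → left → left → left → left → up → left → left → left → left → up → left → up → left → left → up → up → left → up → left → up → left → left → left → left

Solution:

████████████████████████████████████
█     █████████████   █████        █
█   █ █████████████ ███████        █
█   █ █████████████████████     ████
█████  ████████████████████████ ████
██████ █  █████████████████████    █
█ ████B←←←↰█████████████████████████
█ ████ ███↑↰████████████████████████
█   █████  ↑↰███████████████████████
█   ██████  ↑██████████████████    █
█   ████████↑←↰████████████████    █
██████  ██████↑↰████████████████████
████████ ████  ↑←←←↰█  █████████████
████████           ↑←←←↰██ █████████
█                     █↑←←←A       █
████████████████████████████████████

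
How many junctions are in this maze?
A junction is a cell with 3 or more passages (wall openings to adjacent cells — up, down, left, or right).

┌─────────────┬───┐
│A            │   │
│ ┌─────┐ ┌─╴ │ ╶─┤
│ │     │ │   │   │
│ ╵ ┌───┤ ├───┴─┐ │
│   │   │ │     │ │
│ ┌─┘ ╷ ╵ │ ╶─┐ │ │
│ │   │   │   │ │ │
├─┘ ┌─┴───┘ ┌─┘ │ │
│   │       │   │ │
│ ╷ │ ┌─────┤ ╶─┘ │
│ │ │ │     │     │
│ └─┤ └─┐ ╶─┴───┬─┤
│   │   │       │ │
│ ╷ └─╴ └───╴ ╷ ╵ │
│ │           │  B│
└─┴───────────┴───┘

Checking each cell for number of passages:

Junctions found (3+ passages):
  (0, 4): 3 passages
  (2, 0): 3 passages
  (3, 5): 3 passages
  (4, 1): 3 passages
  (5, 4): 3 passages
  (6, 0): 3 passages
  (6, 6): 3 passages
  (7, 3): 3 passages
Total junctions: 8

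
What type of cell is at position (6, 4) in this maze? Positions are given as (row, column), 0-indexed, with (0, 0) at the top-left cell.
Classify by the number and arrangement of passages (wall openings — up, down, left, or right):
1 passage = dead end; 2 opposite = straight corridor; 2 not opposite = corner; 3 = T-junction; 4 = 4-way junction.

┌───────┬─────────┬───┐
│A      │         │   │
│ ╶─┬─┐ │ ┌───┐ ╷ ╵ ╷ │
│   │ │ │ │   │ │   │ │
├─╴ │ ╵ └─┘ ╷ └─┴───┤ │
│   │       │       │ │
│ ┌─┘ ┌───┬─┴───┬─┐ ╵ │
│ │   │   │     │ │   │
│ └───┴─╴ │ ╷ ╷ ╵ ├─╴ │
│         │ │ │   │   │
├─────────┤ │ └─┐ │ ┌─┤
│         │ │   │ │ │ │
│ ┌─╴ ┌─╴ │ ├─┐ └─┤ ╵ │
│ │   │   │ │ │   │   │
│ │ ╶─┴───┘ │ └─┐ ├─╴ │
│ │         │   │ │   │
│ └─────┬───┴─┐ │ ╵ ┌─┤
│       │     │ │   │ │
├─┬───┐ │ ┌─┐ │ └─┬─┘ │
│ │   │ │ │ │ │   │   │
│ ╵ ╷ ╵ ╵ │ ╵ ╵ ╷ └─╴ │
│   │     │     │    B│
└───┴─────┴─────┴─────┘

Checking cell at (6, 4):
Number of passages: 2
Cell type: corner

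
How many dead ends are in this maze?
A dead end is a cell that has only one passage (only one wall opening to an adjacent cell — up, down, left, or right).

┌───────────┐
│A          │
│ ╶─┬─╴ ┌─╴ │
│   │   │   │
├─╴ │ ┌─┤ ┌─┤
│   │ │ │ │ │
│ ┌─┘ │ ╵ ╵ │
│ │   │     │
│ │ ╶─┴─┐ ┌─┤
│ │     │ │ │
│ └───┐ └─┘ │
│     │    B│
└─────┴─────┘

Checking each cell for number of passages:

Dead ends found at positions:
  (2, 3)
  (2, 5)
  (4, 4)
  (4, 5)
  (5, 2)
Total dead ends: 5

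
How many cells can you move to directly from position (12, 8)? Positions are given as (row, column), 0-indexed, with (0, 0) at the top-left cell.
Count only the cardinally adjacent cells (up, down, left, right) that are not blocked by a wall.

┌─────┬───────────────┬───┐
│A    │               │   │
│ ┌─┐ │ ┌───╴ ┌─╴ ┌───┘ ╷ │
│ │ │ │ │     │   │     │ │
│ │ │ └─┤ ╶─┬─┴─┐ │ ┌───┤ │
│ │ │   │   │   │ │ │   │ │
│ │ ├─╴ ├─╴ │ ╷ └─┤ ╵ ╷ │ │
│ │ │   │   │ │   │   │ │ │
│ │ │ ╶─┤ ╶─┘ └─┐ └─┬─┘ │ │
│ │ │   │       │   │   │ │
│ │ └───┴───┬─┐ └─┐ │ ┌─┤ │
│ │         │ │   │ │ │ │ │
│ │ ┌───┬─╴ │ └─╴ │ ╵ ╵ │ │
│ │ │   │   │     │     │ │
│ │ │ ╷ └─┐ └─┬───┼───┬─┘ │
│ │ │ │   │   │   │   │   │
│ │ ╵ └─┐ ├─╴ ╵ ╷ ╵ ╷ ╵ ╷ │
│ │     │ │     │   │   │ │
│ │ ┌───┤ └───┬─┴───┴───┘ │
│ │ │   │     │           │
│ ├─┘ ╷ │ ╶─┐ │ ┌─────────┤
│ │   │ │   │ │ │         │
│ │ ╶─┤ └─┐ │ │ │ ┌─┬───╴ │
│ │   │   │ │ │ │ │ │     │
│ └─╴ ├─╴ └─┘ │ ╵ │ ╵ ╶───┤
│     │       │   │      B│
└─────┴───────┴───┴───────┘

Checking passable neighbors of (12, 8):
Neighbors: (11, 8), (12, 7)
Count: 2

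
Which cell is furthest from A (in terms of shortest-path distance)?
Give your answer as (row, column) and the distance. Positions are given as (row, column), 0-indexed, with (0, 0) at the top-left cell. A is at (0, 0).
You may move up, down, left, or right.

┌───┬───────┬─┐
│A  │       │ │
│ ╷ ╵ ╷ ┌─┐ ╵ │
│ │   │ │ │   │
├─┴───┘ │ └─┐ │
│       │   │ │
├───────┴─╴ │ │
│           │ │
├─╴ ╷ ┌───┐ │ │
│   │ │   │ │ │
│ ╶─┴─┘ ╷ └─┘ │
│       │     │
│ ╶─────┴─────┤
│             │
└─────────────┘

Computing BFS distances from A to all cells:
Furthest cell: (1, 4)
Distance: 31 steps

Path from A to the furthest cell:

┌───┬───────┬─┐
│A ↓│↱ → → ↓│ │
│ ╷ ╵ ╷ ┌─┐ ╵ │
│ │↳ ↑│ │B│↳ ↓│
├─┴───┘ │ └─┐ │
│       │↑ ↰│↓│
├───────┴─╴ │ │
│  ↱ → → → ↑│↓│
├─╴ ╷ ┌───┐ │ │
│↱ ↑│ │↓ ↰│ │↓│
│ ╶─┴─┘ ╷ └─┘ │
│↑ ← ← ↲│↑ ← ↲│
│ ╶─────┴─────┤
│             │
└─────────────┘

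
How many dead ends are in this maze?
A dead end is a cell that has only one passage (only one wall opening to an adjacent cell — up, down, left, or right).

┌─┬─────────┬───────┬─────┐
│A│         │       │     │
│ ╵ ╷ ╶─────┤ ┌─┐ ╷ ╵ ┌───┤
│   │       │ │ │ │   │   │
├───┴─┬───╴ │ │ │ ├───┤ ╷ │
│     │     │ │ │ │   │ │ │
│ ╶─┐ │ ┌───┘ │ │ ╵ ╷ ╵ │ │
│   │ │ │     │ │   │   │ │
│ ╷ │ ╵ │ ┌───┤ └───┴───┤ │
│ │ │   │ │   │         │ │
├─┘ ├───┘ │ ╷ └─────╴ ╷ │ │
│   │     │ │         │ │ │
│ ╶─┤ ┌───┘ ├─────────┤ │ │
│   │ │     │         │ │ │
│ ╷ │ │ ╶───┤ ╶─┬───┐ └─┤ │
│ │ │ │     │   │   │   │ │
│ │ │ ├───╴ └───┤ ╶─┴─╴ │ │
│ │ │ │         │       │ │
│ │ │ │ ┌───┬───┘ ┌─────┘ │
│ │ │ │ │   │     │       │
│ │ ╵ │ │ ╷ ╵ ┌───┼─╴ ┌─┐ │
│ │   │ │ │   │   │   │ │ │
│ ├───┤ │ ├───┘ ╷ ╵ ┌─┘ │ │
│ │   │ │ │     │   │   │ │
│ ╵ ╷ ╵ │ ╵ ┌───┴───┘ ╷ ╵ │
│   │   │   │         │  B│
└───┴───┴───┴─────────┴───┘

Checking each cell for number of passages:

Dead ends found at positions:
  (0, 0)
  (0, 5)
  (0, 12)
  (1, 7)
  (4, 0)
  (6, 11)
  (7, 7)
  (7, 9)
  (8, 7)
  (9, 9)
  (10, 11)
  (12, 6)
Total dead ends: 12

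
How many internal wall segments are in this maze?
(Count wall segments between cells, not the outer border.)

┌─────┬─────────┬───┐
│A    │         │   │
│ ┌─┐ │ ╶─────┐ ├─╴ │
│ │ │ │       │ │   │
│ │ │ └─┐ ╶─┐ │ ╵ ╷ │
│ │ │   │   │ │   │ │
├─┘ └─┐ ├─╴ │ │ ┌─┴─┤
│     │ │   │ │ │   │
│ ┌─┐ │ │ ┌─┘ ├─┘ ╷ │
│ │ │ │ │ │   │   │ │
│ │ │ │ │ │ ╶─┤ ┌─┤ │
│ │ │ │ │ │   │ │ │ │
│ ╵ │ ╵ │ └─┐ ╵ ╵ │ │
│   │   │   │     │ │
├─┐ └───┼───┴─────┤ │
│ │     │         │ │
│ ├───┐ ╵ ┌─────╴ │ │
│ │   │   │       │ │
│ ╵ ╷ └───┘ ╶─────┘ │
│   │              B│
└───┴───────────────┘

Counting internal wall segments:
Total internal walls: 81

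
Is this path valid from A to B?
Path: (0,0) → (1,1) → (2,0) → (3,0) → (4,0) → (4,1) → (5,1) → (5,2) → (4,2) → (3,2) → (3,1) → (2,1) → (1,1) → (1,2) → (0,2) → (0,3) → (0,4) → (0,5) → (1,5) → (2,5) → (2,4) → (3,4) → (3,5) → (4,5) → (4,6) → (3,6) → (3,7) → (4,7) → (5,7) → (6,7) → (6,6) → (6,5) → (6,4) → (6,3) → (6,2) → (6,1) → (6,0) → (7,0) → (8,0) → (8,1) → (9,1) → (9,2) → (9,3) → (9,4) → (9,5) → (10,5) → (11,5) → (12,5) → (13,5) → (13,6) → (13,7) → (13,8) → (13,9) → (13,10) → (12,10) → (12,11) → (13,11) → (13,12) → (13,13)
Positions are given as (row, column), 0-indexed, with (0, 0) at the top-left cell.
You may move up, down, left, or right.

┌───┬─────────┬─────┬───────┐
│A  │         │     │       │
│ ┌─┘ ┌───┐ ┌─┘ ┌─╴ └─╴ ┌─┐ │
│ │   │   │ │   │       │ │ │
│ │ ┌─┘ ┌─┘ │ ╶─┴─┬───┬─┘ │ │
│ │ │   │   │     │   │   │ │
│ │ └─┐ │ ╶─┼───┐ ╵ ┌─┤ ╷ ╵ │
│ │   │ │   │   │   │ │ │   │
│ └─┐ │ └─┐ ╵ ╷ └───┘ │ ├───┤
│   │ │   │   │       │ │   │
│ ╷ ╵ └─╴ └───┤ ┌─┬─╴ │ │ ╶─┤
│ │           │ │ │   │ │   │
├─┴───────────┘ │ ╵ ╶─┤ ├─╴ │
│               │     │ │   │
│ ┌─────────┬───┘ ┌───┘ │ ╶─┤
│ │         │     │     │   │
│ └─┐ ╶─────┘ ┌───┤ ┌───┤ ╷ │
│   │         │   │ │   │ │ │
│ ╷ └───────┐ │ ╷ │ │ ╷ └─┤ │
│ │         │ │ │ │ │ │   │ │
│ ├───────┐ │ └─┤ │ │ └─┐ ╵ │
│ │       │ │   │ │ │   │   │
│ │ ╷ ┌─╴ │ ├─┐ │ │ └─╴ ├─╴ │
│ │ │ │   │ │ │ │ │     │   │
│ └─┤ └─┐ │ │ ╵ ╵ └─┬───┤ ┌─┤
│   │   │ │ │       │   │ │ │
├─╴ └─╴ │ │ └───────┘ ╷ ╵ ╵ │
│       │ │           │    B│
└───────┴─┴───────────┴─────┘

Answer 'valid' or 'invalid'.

Checking path validity:
Result: Invalid move at step 1: cannot move from (0, 0) to (1, 1).

invalid

Correct solution:

┌───┬─────────┬─────┬───────┐
│A  │↱ → → ↓  │     │       │
│ ┌─┘ ┌───┐ ┌─┘ ┌─╴ └─╴ ┌─┐ │
│↓│↱ ↑│   │↓│   │       │ │ │
│ │ ┌─┘ ┌─┘ │ ╶─┴─┬───┬─┘ │ │
│↓│↑│   │↓ ↲│     │   │   │ │
│ │ └─┐ │ ╶─┼───┐ ╵ ┌─┤ ╷ ╵ │
│↓│↑ ↰│ │↳ ↓│↱ ↓│   │ │ │   │
│ └─┐ │ └─┐ ╵ ╷ └───┘ │ ├───┤
│↳ ↓│↑│   │↳ ↑│↓      │ │   │
│ ╷ ╵ └─╴ └───┤ ┌─┬─╴ │ │ ╶─┤
│ │↳ ↑        │↓│ │   │ │   │
├─┴───────────┘ │ ╵ ╶─┤ ├─╴ │
│↓ ← ← ← ← ← ← ↲│     │ │   │
│ ┌─────────┬───┘ ┌───┘ │ ╶─┤
│↓│         │     │     │   │
│ └─┐ ╶─────┘ ┌───┤ ┌───┤ ╷ │
│↳ ↓│         │   │ │   │ │ │
│ ╷ └───────┐ │ ╷ │ │ ╷ └─┤ │
│ │↳ → → → ↓│ │ │ │ │ │   │ │
│ ├───────┐ │ └─┤ │ │ └─┐ ╵ │
│ │       │↓│   │ │ │   │   │
│ │ ╷ ┌─╴ │ ├─┐ │ │ └─╴ ├─╴ │
│ │ │ │   │↓│ │ │ │     │   │
│ └─┤ └─┐ │ │ ╵ ╵ └─┬───┤ ┌─┤
│   │   │ │↓│       │↱ ↓│ │ │
├─╴ └─╴ │ │ └───────┘ ╷ ╵ ╵ │
│       │ │↳ → → → → ↑│↳ → B│
└───────┴─┴───────────┴─────┘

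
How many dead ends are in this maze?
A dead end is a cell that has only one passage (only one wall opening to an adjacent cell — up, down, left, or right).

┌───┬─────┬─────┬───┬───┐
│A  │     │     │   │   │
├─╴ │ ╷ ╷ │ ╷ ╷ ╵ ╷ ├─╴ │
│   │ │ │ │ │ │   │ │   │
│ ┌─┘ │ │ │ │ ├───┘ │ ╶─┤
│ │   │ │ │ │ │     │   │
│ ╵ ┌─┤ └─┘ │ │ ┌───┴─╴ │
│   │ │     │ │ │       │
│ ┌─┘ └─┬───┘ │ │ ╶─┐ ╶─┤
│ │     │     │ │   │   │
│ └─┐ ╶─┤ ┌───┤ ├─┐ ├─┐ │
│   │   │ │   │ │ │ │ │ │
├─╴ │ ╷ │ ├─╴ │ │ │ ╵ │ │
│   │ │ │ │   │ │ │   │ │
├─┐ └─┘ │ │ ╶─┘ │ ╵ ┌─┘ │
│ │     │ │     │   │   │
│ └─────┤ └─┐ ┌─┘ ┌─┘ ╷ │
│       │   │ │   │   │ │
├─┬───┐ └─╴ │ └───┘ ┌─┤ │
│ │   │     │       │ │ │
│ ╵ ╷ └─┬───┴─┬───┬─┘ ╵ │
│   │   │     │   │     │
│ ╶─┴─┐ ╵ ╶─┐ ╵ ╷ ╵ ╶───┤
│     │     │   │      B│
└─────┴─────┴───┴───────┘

Checking each cell for number of passages:

Dead ends found at positions:
  (0, 0)
  (0, 10)
  (2, 4)
  (3, 2)
  (4, 1)
  (4, 3)
  (5, 5)
  (5, 8)
  (5, 10)
  (6, 0)
  (6, 2)
  (7, 0)
  (8, 7)
  (9, 0)
  (9, 10)
  (11, 2)
  (11, 5)
  (11, 11)
Total dead ends: 18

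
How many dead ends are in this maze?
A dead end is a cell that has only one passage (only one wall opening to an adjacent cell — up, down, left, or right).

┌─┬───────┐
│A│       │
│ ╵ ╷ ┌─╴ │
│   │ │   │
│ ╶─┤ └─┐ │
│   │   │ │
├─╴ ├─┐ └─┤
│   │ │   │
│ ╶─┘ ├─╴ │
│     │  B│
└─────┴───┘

Checking each cell for number of passages:

Dead ends found at positions:
  (0, 0)
  (1, 3)
  (2, 4)
  (3, 2)
  (4, 3)
Total dead ends: 5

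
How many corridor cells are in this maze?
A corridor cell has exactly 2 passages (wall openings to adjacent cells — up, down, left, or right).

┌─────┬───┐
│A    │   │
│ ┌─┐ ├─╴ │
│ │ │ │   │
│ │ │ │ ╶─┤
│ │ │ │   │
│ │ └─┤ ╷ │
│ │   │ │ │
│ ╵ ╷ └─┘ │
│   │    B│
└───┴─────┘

Counting cells with exactly 2 passages:
Total corridor cells: 19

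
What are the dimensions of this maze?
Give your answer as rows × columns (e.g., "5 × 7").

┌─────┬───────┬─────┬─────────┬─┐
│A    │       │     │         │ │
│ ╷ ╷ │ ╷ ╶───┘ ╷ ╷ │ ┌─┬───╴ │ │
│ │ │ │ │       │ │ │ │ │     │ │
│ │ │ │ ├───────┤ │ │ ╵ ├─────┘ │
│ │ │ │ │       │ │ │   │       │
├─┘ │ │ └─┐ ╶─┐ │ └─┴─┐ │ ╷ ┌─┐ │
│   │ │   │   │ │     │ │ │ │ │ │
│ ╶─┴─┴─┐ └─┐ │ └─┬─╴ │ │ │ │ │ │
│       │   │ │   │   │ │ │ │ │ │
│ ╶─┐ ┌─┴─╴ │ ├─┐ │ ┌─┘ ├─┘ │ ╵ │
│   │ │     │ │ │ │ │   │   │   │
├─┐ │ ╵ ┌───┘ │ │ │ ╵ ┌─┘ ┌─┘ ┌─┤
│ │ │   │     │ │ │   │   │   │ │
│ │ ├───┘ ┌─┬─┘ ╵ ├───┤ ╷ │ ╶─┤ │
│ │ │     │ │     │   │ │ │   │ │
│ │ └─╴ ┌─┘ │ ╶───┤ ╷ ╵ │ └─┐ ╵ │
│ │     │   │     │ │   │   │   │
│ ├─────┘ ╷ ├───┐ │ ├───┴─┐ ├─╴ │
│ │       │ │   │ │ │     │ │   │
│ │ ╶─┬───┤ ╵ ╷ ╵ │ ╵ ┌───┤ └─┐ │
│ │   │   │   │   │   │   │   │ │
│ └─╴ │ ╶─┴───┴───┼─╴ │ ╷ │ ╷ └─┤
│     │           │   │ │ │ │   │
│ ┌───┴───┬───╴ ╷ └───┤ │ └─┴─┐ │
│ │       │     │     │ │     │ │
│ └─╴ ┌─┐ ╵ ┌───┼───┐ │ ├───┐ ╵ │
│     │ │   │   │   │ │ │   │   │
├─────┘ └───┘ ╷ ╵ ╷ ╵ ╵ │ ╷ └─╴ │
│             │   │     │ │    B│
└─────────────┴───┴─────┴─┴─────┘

Counting the maze dimensions:
Rows (vertical): 15
Columns (horizontal): 16
Dimensions: 15 × 16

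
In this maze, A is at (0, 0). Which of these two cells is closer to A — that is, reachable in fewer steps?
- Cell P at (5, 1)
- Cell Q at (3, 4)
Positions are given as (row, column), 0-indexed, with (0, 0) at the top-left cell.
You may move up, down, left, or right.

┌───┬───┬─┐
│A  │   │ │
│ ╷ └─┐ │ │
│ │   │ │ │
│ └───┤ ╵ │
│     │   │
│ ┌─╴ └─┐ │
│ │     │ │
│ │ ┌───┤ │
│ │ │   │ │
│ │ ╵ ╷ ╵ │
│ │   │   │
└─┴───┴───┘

Shortest path A → P at (5, 1): 8 steps
Shortest path A → Q at (3, 4): 15 steps

P is closer (8 steps vs 15 steps).

Path to P:

┌───┬───┬─┐
│A  │   │ │
│ ╷ └─┐ │ │
│↓│   │ │ │
│ └───┤ ╵ │
│↳ → ↓│   │
│ ┌─╴ └─┐ │
│ │↓ ↲  │ │
│ │ ┌───┤ │
│ │↓│   │ │
│ │ ╵ ╷ ╵ │
│ │P  │   │
└─┴───┴───┘

Path to Q:

┌───┬───┬─┐
│A  │   │ │
│ ╷ └─┐ │ │
│↓│   │ │ │
│ └───┤ ╵ │
│↳ → ↓│   │
│ ┌─╴ └─┐ │
│ │↓ ↲  │Q│
│ │ ┌───┤ │
│ │↓│↱ ↓│↑│
│ │ ╵ ╷ ╵ │
│ │↳ ↑│↳ ↑│
└─┴───┴───┘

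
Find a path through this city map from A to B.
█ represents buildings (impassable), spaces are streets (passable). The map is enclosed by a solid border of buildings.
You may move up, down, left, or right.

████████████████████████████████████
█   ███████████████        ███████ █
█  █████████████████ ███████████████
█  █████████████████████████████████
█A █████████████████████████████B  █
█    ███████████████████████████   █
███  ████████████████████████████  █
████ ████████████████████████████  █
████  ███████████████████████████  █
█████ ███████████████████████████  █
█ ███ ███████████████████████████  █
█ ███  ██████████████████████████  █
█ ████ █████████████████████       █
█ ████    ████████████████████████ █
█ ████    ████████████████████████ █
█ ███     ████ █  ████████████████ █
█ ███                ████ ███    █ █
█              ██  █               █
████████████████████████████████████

Finding the shortest path from A to B:
Movement: cardinal only
Path length: 61 steps
Directions: down → right → right → down → right → down → down → right → down → down → down → right → down → down → down → down → down → right → right → right → right → right → right → right → right → right → right → right → right → right → right → down → right → right → right → right → right → right → right → right → right → right → right → right → right → right → up → up → up → up → up → up → up → up → up → up → up → up → up → left → left

Solution:

████████████████████████████████████
█   ███████████████        ███████ █
█  █████████████████ ███████████████
█  █████████████████████████████████
█A █████████████████████████████B←↰█
█↳→↓ ███████████████████████████  ↑█
███↳↓████████████████████████████ ↑█
████↓████████████████████████████ ↑█
████↳↓███████████████████████████ ↑█
█████↓███████████████████████████ ↑█
█ ███↓███████████████████████████ ↑█
█ ███↳↓██████████████████████████ ↑█
█ ████↓█████████████████████      ↑█
█ ████↓   ████████████████████████↑█
█ ████↓   ████████████████████████↑█
█ ███ ↓   ████ █  ████████████████↑█
█ ███ ↳→→→→→→→→→→→→→↓████ ███    █↑█
█              ██  █↳→→→→→→→→→→→→→↑█
████████████████████████████████████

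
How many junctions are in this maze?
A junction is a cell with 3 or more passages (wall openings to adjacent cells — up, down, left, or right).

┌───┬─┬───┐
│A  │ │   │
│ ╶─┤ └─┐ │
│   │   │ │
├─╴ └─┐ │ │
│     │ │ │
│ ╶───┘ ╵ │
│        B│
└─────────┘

Checking each cell for number of passages:

Junctions found (3+ passages):
  (2, 1): 3 passages
  (3, 3): 3 passages
Total junctions: 2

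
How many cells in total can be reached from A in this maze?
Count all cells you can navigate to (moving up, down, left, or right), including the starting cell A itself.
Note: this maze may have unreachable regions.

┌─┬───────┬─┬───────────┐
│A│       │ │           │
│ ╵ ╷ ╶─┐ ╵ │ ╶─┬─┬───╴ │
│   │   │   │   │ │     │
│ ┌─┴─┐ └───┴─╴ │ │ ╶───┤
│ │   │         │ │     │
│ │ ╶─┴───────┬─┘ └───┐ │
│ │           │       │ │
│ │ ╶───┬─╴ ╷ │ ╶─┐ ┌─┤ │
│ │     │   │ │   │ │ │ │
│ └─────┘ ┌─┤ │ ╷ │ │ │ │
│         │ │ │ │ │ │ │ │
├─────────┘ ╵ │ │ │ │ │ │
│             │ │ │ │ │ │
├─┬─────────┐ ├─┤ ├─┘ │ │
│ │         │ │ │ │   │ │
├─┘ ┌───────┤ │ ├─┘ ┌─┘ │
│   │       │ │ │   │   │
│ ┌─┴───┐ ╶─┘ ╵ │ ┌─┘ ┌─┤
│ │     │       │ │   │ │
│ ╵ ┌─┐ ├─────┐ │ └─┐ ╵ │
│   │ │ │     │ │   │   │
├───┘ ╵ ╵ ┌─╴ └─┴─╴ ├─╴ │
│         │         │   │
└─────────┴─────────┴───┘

Using BFS/flood-fill to find all reachable cells from A:
Maze size: 12 × 12 = 144 total cells
55 cell(s) are walled off and cannot be reached from A.
Reachable cells: 89

Reachable region (· marks reachable cells):

┌─┬───────┬─┬───────────┐
│A│· · · ·│·│· · · · · ·│
│ ╵ ╷ ╶─┐ ╵ │ ╶─┬─┬───╴ │
│· ·│· ·│· ·│· ·│ │· · ·│
│ ┌─┴─┐ └───┴─╴ │ │ ╶───┤
│·│· ·│· · · · ·│ │· · ·│
│ │ ╶─┴───────┬─┘ └───┐ │
│·│· · · · · ·│       │·│
│ │ ╶───┬─╴ ╷ │ ╶─┐ ┌─┤ │
│·│· · ·│· ·│·│   │ │ │·│
│ └─────┘ ┌─┤ │ ╷ │ │ │ │
│· · · · ·│·│·│ │ │ │ │·│
├─────────┘ ╵ │ │ │ │ │ │
│· · · · · · ·│ │ │ │ │·│
├─┬─────────┐ ├─┤ ├─┘ │ │
│ │         │·│·│ │   │·│
├─┘ ┌───────┤ │ ├─┘ ┌─┘ │
│   │· · · ·│·│·│   │· ·│
│ ┌─┴───┐ ╶─┘ ╵ │ ┌─┘ ┌─┤
│ │     │· · · ·│ │· ·│·│
│ ╵ ┌─┐ ├─────┐ │ └─┐ ╵ │
│   │ │ │     │·│   │· ·│
├───┘ ╵ ╵ ┌─╴ └─┴─╴ ├─╴ │
│         │         │· ·│
└─────────┴─────────┴───┘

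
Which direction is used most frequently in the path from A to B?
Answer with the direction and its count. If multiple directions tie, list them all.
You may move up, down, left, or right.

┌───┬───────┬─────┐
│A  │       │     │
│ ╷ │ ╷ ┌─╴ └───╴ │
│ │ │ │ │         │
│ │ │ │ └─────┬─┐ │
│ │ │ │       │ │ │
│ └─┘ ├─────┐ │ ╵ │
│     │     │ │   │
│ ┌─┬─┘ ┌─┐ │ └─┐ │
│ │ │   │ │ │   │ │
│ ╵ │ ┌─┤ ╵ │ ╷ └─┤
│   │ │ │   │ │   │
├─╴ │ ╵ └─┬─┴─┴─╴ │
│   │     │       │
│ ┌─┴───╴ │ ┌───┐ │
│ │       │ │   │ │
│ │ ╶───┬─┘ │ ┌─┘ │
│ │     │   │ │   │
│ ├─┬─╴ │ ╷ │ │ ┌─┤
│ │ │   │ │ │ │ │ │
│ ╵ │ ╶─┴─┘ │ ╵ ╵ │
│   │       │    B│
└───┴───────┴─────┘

Directions: down, down, down, right, right, up, up, up, right, down, down, right, right, right, down, down, right, down, right, down, down, down, left, down, down, right
Counts: {'down': 13, 'right': 9, 'up': 3, 'left': 1}
Most common: down (13 times)

Solution:

┌───┬───────┬─────┐
│A  │↱ ↓    │     │
│ ╷ │ ╷ ┌─╴ └───╴ │
│↓│ │↑│↓│         │
│ │ │ │ └─────┬─┐ │
│↓│ │↑│↳ → → ↓│ │ │
│ └─┘ ├─────┐ │ ╵ │
│↳ → ↑│     │↓│   │
│ ┌─┬─┘ ┌─┐ │ └─┐ │
│ │ │   │ │ │↳ ↓│ │
│ ╵ │ ┌─┤ ╵ │ ╷ └─┤
│   │ │ │   │ │↳ ↓│
├─╴ │ ╵ └─┬─┴─┴─╴ │
│   │     │      ↓│
│ ┌─┴───╴ │ ┌───┐ │
│ │       │ │   │↓│
│ │ ╶───┬─┘ │ ┌─┘ │
│ │     │   │ │↓ ↲│
│ ├─┬─╴ │ ╷ │ │ ┌─┤
│ │ │   │ │ │ │↓│ │
│ ╵ │ ╶─┴─┘ │ ╵ ╵ │
│   │       │  ↳ B│
└───┴───────┴─────┘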